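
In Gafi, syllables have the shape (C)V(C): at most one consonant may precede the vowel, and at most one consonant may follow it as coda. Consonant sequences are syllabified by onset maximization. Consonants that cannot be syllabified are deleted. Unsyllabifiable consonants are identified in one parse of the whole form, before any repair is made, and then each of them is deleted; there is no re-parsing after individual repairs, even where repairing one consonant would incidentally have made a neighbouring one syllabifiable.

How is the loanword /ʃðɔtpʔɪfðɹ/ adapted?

The consonants /ʃ/, /p/, /ð/, /ɹ/ cannot be parsed into a legal (C)V(C) syllable (at most one coda consonant is licensed; onsets are limited to one consonant).
Each unlicensed consonant is deleted: /ʃ/, /p/, /ð/, /ɹ/.

ðɔtʔɪf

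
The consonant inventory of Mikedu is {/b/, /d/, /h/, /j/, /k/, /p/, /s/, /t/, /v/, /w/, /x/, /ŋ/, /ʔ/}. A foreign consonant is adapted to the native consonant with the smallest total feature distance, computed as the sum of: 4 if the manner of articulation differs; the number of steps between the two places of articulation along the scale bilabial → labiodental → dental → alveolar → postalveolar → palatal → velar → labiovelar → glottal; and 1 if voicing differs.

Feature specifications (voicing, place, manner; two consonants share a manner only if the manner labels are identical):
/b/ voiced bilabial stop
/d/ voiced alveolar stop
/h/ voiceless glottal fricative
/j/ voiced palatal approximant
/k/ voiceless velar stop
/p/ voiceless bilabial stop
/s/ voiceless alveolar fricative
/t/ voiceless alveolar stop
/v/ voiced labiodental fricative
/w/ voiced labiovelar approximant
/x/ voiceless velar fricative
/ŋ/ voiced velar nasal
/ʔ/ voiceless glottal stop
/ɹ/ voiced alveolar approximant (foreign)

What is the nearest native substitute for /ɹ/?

j

/j/ is closest: same manner (approximant), place distance 2 (alveolar→palatal), same voicing; total 2. Next closest is /d/ at distance 4.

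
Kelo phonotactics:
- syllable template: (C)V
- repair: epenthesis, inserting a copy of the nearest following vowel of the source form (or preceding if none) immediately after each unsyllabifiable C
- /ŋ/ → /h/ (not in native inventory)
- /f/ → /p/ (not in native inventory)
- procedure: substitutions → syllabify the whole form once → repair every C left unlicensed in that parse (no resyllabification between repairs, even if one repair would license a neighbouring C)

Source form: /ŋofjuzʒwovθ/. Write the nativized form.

hopujuzoʒowovoθo

Substitution: /ŋ/ → /h/, /f/ → /p/, giving /hopjuzʒwovθ/.
Under (C)V, the unsyllabifiable consonants are /p/, /z/, /ʒ/, /v/, /θ/ (no codas are permitted; onsets are limited to one consonant).
Each unlicensed consonant becomes the onset of a new syllable: /p/ → /pu/, /z/ → /zo/, /ʒ/ → /ʒo/, /v/ → /vo/, /θ/ → /θo/.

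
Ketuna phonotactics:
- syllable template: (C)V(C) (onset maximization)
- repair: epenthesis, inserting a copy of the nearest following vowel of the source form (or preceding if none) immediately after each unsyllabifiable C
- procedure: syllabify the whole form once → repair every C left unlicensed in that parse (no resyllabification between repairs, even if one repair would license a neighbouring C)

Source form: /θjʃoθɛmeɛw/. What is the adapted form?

θojoʃoθɛmeɛw

The consonants /θ/, /j/ cannot be parsed into a legal (C)V(C) syllable (at most one coda consonant is licensed; onsets are limited to one consonant).
Epenthesis after each stranded consonant: /θ/ → /θo/, /j/ → /jo/.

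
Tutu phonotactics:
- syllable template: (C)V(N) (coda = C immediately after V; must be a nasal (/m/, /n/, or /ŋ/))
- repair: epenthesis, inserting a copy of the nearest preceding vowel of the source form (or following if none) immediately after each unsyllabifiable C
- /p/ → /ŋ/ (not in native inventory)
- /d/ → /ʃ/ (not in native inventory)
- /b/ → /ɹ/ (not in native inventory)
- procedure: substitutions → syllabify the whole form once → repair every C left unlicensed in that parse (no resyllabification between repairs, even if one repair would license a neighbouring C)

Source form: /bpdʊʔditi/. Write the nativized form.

ɹʊŋʊʃʊʔʊʃiti

Substitution: /b/ → /ɹ/, /p/ → /ŋ/, /d/ → /ʃ/, giving /ɹŋʃʊʔʃiti/.
Under (C)V(N), the unsyllabifiable consonants are /ɹ/, /ŋ/, /ʔ/ (only a nasal (/m/, /n/, or /ŋ/) is licensed in coda position; onsets are limited to one consonant).
Epenthesis after each stranded consonant: /ɹ/ → /ɹʊ/, /ŋ/ → /ŋʊ/, /ʔ/ → /ʔʊ/.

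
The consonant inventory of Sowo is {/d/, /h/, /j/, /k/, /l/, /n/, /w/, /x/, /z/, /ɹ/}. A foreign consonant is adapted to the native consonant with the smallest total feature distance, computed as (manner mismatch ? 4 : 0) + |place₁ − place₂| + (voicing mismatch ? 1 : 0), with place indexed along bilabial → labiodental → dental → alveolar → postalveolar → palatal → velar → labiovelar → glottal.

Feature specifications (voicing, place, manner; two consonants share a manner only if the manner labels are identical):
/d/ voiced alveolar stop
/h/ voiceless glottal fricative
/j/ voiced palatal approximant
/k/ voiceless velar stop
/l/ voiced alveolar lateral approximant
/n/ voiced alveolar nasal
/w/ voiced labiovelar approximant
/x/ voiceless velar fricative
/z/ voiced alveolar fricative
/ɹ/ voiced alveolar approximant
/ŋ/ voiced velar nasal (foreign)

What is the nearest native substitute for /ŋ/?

n

/n/ is closest: same manner (nasal), place distance 3 (velar→alveolar), same voicing; total 3. Next closest is /j/ at distance 5.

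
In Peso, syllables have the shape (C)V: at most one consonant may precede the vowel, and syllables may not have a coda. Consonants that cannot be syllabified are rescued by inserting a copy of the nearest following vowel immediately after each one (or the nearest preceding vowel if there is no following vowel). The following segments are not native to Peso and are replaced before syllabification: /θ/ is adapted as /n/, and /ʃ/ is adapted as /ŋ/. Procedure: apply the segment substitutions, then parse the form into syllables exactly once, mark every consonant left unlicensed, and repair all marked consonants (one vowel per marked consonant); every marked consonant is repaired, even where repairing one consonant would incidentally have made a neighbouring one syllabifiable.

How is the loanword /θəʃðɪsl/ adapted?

nəŋɪðɪsɪlɪ

Substitution: /θ/ → /n/, /ʃ/ → /ŋ/, giving /nəŋðɪsl/.
Under (C)V, the unsyllabifiable consonants are /ŋ/, /s/, /l/ (no codas are permitted; onsets are limited to one consonant).
Epenthesis after each stranded consonant: /ŋ/ → /ŋɪ/, /s/ → /sɪ/, /l/ → /lɪ/.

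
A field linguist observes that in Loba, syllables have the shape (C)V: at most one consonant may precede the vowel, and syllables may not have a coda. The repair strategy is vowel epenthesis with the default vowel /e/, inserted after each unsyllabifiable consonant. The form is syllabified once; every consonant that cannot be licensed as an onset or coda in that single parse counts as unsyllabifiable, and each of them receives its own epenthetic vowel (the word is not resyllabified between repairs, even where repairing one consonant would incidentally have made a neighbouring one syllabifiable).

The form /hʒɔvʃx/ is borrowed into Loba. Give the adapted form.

heʒɔveʃexe

Syllabifying with onset maximization leaves /h/, /v/, /ʃ/, /x/ stranded (no codas are permitted; onsets are limited to one consonant).
Each unlicensed consonant becomes the onset of a new syllable: /h/ → /he/, /v/ → /ve/, /ʃ/ → /ʃe/, /x/ → /xe/.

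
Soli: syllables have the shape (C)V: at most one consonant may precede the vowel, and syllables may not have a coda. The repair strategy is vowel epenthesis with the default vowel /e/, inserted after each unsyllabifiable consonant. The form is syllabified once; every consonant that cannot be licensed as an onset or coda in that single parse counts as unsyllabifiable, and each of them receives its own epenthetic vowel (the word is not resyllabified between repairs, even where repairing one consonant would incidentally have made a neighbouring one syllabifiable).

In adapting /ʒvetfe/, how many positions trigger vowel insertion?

The unsyllabifiable consonants are /ʒ/, /t/; each receives one epenthetic vowel.

2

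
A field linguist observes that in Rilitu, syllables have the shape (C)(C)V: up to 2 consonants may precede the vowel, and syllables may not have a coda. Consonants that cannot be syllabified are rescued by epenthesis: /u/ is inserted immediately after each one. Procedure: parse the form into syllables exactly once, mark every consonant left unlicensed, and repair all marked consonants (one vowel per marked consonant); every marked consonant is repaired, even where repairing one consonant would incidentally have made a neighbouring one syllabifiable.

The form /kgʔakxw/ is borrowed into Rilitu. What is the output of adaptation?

Syllabifying with onset maximization leaves /k/, /k/, /x/, /w/ stranded (no codas are permitted; onsets may contain at most 2 consonants).
Inserting the epenthetic vowel yields /k/ → /ku/, /k/ → /ku/, /x/ → /xu/, /w/ → /wu/.

kugʔakuxuwu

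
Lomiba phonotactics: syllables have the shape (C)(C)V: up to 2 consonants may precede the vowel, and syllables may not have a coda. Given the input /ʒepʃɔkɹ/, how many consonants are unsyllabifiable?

The consonants /k/, /ɹ/ cannot be parsed into a legal (C)(C)V syllable (no codas are permitted; onsets may contain at most 2 consonants).

2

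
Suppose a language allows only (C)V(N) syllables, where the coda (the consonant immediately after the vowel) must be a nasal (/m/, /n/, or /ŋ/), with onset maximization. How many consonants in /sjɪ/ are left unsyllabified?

1

Syllabifying with onset maximization leaves /s/ stranded (only a nasal (/m/, /n/, or /ŋ/) is licensed in coda position; onsets are limited to one consonant).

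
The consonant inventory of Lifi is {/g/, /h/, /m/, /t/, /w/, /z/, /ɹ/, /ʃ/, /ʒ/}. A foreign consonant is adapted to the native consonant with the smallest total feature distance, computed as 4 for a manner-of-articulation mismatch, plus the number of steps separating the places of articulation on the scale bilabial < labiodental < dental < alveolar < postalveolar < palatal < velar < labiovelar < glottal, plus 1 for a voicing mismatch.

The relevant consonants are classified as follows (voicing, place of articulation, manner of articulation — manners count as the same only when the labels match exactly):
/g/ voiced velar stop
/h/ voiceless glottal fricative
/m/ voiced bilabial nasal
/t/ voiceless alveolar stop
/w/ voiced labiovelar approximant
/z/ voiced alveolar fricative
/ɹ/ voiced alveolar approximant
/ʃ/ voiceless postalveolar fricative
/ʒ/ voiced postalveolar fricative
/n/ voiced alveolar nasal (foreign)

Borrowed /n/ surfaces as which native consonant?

/m/ is closest: same manner (nasal), place distance 3 (alveolar→bilabial), same voicing; total 3. Next closest is /z/ at distance 4.

m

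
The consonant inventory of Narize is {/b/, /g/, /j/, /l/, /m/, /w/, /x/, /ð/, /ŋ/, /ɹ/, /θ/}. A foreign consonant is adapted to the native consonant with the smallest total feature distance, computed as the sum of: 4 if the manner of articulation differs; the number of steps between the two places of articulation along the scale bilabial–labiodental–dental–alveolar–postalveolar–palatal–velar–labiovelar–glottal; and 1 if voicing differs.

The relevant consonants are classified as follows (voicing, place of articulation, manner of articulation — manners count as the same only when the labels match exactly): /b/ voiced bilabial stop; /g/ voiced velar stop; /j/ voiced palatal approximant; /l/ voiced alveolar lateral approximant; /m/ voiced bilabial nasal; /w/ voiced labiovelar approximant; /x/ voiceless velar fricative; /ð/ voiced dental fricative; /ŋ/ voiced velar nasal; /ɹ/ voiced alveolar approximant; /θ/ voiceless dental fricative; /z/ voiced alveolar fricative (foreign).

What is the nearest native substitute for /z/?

/ð/ is closest: same manner (fricative), place distance 1 (alveolar→dental), same voicing; total 1. Next closest is /θ/ at distance 2.

ð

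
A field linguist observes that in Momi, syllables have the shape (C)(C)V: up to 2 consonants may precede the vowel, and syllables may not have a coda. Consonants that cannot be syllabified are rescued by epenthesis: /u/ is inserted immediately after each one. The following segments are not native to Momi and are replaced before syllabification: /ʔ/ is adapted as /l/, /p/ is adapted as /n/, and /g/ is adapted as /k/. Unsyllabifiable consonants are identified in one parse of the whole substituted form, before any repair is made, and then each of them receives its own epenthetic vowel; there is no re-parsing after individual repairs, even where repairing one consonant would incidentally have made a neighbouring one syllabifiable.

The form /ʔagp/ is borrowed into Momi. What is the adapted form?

lakunu

Substitution: /ʔ/ → /l/, /g/ → /k/, /p/ → /n/, giving /lakn/.
Syllabifying with onset maximization leaves /k/, /n/ stranded (no codas are permitted; onsets may contain at most 2 consonants).
Epenthesis after each stranded consonant: /k/ → /ku/, /n/ → /nu/.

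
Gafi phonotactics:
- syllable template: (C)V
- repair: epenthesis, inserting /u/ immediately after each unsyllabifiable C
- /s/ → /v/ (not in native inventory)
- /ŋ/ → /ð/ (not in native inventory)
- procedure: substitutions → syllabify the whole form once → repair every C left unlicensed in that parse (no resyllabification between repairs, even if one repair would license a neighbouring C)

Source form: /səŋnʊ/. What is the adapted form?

Substitution: /s/ → /v/, /ŋ/ → /ð/, giving /vəðnʊ/.
Under (C)V, the unsyllabifiable consonants are /ð/ (no codas are permitted; onsets are limited to one consonant).
Epenthesis after each stranded consonant: /ð/ → /ðu/.

vəðunʊ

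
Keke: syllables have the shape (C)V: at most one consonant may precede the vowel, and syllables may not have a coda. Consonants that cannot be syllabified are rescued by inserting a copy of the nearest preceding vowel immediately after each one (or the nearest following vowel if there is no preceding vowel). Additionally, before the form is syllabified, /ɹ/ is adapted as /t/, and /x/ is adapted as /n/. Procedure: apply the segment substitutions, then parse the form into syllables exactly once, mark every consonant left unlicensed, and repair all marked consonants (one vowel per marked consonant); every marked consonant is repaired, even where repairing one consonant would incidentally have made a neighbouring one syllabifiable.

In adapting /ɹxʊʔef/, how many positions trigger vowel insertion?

After substitution the input is /tnʊʔef/.
The unsyllabifiable consonants are /t/, /f/; each receives one epenthetic vowel.

2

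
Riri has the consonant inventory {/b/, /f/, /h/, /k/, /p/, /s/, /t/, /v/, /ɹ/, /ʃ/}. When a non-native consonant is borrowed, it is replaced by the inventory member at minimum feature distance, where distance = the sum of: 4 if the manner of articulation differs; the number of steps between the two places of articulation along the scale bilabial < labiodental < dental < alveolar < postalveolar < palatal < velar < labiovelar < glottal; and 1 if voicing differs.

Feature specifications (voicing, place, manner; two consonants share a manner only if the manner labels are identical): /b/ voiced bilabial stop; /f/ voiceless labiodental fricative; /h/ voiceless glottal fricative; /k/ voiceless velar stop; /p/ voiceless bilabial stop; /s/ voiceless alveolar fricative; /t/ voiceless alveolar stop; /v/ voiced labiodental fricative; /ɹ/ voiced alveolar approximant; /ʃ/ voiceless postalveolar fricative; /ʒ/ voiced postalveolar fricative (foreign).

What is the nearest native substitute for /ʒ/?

ʃ

/ʃ/ is closest: same manner (fricative), place distance 0 (postalveolar→postalveolar), voicing differs (+1); total 1. Next closest is /s/ at distance 2.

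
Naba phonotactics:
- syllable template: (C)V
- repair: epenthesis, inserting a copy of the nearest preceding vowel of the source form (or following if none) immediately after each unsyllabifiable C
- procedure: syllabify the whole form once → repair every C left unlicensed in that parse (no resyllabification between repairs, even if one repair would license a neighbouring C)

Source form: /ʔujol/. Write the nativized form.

The consonants /l/ cannot be parsed into a legal (C)V syllable (no codas are permitted; onsets are limited to one consonant).
Epenthesis after each stranded consonant: /l/ → /lo/.

ʔujolo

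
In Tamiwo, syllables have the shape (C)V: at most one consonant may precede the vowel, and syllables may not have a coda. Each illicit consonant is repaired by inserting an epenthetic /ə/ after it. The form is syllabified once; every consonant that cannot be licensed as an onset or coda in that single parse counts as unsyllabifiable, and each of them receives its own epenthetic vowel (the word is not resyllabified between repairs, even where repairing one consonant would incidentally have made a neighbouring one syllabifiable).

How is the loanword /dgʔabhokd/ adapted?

The consonants /d/, /g/, /b/, /k/, /d/ cannot be parsed into a legal (C)V syllable (no codas are permitted; onsets are limited to one consonant).
Inserting the epenthetic vowel yields /d/ → /də/, /g/ → /gə/, /b/ → /bə/, /k/ → /kə/, /d/ → /də/.

dəgəʔabəhokədə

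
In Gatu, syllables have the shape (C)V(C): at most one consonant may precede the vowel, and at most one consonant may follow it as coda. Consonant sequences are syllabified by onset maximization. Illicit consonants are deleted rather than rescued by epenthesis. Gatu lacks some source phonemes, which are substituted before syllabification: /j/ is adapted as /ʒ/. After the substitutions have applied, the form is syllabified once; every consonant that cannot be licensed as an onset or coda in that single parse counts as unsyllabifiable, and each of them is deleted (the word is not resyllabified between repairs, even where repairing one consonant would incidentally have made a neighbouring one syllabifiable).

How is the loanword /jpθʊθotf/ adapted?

θʊθot

Substitution: /j/ → /ʒ/, giving /ʒpθʊθotf/.
The consonants /ʒ/, /p/, /f/ cannot be parsed into a legal (C)V(C) syllable (at most one coda consonant is licensed; onsets are limited to one consonant).
Deleting the stranded consonants removes /ʒ/, /p/, /f/.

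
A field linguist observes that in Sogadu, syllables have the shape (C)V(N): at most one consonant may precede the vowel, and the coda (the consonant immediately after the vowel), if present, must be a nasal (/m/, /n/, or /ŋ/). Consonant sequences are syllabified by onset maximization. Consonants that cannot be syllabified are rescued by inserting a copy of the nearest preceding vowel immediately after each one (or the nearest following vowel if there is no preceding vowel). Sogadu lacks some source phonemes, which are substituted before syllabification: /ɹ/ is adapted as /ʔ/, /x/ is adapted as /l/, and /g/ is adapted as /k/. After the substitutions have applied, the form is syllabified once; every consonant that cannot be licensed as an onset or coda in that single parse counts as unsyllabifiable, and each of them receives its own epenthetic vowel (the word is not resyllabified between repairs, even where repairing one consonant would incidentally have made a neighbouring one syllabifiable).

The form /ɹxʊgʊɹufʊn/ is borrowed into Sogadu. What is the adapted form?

ʔʊlʊkʊʔufʊn

Substitution: /ɹ/ → /ʔ/, /x/ → /l/, /g/ → /k/, giving /ʔlʊkʊʔufʊn/.
Under (C)V(N), the unsyllabifiable consonants are /ʔ/ (only a nasal (/m/, /n/, or /ŋ/) is licensed in coda position; onsets are limited to one consonant).
Inserting the epenthetic vowel yields /ʔ/ → /ʔʊ/.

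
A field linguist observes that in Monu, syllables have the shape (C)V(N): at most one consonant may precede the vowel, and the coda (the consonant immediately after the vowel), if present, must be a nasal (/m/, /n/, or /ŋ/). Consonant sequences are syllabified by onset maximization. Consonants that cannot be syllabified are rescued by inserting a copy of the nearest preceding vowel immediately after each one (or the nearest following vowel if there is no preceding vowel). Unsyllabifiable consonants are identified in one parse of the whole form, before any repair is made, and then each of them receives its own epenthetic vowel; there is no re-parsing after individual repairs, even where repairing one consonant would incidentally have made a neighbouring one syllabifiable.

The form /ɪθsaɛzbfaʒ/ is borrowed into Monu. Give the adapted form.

The consonants /θ/, /z/, /b/, /ʒ/ cannot be parsed into a legal (C)V(N) syllable (only a nasal (/m/, /n/, or /ŋ/) is licensed in coda position; onsets are limited to one consonant).
Inserting the epenthetic vowel yields /θ/ → /θɪ/, /z/ → /zɛ/, /b/ → /bɛ/, /ʒ/ → /ʒa/.

ɪθɪsaɛzɛbɛfaʒa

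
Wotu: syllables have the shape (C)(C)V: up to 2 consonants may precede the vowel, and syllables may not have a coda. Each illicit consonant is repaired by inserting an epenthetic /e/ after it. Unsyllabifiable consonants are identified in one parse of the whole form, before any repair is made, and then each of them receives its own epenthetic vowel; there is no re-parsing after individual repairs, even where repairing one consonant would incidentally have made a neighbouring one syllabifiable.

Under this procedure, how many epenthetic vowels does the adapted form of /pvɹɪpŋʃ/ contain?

The unsyllabifiable consonants are /p/, /p/, /ŋ/, /ʃ/; each receives one epenthetic vowel.

4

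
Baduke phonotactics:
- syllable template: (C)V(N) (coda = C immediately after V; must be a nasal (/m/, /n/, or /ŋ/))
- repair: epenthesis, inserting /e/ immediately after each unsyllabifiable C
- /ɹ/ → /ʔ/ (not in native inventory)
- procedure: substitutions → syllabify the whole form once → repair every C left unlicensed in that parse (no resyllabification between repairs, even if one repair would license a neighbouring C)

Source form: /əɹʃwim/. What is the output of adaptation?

əʔeʃewim

Substitution: /ɹ/ → /ʔ/, giving /əʔʃwim/.
The consonants /ʔ/, /ʃ/ cannot be parsed into a legal (C)V(N) syllable (only a nasal (/m/, /n/, or /ŋ/) is licensed in coda position; onsets are limited to one consonant).
Epenthesis after each stranded consonant: /ʔ/ → /ʔe/, /ʃ/ → /ʃe/.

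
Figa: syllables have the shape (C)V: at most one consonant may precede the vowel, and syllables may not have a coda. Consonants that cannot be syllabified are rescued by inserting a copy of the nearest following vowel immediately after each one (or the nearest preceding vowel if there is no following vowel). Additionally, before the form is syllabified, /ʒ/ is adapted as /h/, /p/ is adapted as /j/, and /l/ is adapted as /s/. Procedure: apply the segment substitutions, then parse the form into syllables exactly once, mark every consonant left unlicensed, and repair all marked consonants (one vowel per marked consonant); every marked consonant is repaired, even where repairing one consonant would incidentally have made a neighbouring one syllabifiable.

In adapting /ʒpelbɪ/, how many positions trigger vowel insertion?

After substitution the input is /hjesbɪ/.
The unsyllabifiable consonants are /h/, /s/; each receives one epenthetic vowel.

2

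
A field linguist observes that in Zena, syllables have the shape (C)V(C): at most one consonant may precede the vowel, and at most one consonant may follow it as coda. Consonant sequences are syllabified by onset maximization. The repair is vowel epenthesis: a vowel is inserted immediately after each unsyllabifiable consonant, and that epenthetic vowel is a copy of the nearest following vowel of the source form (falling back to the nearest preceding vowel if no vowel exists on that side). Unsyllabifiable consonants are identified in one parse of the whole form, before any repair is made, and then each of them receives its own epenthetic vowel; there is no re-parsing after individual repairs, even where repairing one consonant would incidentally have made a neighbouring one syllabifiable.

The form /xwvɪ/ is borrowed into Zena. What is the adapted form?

Under (C)V(C), the unsyllabifiable consonants are /x/, /w/ (at most one coda consonant is licensed; onsets are limited to one consonant).
Epenthesis after each stranded consonant: /x/ → /xɪ/, /w/ → /wɪ/.

xɪwɪvɪ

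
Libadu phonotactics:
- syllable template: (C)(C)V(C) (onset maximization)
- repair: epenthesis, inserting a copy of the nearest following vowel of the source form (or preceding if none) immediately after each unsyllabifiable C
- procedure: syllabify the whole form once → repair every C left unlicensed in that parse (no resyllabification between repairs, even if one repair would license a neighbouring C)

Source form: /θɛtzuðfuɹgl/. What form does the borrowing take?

θɛtzuðfuɹgulu

Under (C)(C)V(C), the unsyllabifiable consonants are /g/, /l/ (at most one coda consonant is licensed; onsets may contain at most 2 consonants).
Each unlicensed consonant becomes the onset of a new syllable: /g/ → /gu/, /l/ → /lu/.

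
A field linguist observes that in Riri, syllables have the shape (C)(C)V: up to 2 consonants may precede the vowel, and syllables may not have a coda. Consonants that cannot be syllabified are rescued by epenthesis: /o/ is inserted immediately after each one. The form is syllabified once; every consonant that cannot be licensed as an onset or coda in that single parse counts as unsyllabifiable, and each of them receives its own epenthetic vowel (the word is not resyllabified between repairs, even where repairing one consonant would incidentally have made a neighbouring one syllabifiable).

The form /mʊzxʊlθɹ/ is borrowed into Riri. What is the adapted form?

mʊzxʊloθoɹo

Under (C)(C)V, the unsyllabifiable consonants are /l/, /θ/, /ɹ/ (no codas are permitted; onsets may contain at most 2 consonants).
Epenthesis after each stranded consonant: /l/ → /lo/, /θ/ → /θo/, /ɹ/ → /ɹo/.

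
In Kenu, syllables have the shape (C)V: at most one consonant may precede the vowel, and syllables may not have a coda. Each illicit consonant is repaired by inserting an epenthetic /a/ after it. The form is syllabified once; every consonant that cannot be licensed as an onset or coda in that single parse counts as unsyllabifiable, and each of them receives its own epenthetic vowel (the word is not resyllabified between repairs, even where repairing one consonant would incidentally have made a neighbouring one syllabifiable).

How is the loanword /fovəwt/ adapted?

Under (C)V, the unsyllabifiable consonants are /w/, /t/ (no codas are permitted; onsets are limited to one consonant).
Inserting the epenthetic vowel yields /w/ → /wa/, /t/ → /ta/.

fovəwata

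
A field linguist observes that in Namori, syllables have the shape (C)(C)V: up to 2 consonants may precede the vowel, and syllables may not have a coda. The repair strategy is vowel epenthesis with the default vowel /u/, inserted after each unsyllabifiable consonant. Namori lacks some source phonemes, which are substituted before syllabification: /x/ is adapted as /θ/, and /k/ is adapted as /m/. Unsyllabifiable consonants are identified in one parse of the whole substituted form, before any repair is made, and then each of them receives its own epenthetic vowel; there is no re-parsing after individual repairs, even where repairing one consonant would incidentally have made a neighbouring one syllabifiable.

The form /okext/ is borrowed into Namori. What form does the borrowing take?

Substitution: /k/ → /m/, /x/ → /θ/, giving /omeθt/.
Syllabifying with onset maximization leaves /θ/, /t/ stranded (no codas are permitted; onsets may contain at most 2 consonants).
Epenthesis after each stranded consonant: /θ/ → /θu/, /t/ → /tu/.

omeθutu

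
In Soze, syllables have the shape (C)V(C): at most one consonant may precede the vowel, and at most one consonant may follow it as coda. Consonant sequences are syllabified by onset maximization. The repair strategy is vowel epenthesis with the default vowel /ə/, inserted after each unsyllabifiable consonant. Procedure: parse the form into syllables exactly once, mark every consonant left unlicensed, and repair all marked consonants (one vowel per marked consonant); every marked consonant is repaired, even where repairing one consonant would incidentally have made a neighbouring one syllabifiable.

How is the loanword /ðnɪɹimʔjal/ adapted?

ðənɪɹimʔəjal

Syllabifying with onset maximization leaves /ð/, /ʔ/ stranded (at most one coda consonant is licensed; onsets are limited to one consonant).
Inserting the epenthetic vowel yields /ð/ → /ðə/, /ʔ/ → /ʔə/.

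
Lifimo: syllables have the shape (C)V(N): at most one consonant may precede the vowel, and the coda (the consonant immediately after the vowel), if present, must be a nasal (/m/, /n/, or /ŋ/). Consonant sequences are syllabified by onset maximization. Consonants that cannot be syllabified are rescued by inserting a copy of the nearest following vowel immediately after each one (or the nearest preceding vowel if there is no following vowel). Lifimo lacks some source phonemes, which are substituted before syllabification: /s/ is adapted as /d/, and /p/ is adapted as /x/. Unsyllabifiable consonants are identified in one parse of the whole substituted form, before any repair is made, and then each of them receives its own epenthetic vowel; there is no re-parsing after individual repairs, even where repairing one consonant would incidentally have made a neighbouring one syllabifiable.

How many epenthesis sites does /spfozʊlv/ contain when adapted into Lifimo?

4

After substitution the input is /dxfozʊlv/.
The unsyllabifiable consonants are /d/, /x/, /l/, /v/; each receives one epenthetic vowel.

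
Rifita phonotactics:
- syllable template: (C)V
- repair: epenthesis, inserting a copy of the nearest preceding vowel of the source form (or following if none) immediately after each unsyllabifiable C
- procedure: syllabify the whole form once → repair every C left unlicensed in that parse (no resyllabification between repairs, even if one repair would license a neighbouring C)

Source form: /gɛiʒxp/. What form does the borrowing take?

The consonants /ʒ/, /x/, /p/ cannot be parsed into a legal (C)V syllable (no codas are permitted; onsets are limited to one consonant).
Each unlicensed consonant becomes the onset of a new syllable: /ʒ/ → /ʒi/, /x/ → /xi/, /p/ → /pi/.

gɛiʒixipi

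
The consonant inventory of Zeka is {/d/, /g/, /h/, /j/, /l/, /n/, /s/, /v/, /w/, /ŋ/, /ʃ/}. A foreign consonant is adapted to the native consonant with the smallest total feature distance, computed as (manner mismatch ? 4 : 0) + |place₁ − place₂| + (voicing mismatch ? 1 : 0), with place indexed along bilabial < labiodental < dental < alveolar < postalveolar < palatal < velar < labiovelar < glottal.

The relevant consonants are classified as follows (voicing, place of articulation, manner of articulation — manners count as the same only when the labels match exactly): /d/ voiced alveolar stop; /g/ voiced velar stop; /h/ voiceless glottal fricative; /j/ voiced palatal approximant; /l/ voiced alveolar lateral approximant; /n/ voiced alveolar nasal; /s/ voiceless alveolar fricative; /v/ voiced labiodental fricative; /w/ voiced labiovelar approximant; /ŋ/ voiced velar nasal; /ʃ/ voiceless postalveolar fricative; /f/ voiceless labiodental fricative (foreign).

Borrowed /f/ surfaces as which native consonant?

/v/ is closest: same manner (fricative), place distance 0 (labiodental→labiodental), voicing differs (+1); total 1. Next closest is /s/ at distance 2.

v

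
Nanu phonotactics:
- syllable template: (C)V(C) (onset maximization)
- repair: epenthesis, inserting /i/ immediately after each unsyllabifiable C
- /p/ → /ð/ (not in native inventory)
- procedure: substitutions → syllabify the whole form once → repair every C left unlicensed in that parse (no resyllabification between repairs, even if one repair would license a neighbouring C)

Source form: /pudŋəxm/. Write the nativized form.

ðudŋəxmi

Substitution: /p/ → /ð/, giving /ðudŋəxm/.
The consonants /m/ cannot be parsed into a legal (C)V(C) syllable (at most one coda consonant is licensed; onsets are limited to one consonant).
Each unlicensed consonant becomes the onset of a new syllable: /m/ → /mi/.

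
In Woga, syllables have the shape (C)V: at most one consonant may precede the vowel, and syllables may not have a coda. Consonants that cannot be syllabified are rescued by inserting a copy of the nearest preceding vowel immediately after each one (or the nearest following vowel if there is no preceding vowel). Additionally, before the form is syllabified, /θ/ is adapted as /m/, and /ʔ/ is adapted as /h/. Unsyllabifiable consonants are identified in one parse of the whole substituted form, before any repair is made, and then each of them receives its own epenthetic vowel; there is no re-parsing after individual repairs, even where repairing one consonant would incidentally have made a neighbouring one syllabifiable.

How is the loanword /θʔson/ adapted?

Substitution: /θ/ → /m/, /ʔ/ → /h/, giving /mhson/.
Under (C)V, the unsyllabifiable consonants are /m/, /h/, /n/ (no codas are permitted; onsets are limited to one consonant).
Inserting the epenthetic vowel yields /m/ → /mo/, /h/ → /ho/, /n/ → /no/.

mohosono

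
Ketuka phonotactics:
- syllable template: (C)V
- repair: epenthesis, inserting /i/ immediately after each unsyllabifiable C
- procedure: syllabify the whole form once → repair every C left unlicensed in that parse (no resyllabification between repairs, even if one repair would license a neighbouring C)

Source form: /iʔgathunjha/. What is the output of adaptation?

iʔigatihunijiha

Syllabifying with onset maximization leaves /ʔ/, /t/, /n/, /j/ stranded (no codas are permitted; onsets are limited to one consonant).
Each unlicensed consonant becomes the onset of a new syllable: /ʔ/ → /ʔi/, /t/ → /ti/, /n/ → /ni/, /j/ → /ji/.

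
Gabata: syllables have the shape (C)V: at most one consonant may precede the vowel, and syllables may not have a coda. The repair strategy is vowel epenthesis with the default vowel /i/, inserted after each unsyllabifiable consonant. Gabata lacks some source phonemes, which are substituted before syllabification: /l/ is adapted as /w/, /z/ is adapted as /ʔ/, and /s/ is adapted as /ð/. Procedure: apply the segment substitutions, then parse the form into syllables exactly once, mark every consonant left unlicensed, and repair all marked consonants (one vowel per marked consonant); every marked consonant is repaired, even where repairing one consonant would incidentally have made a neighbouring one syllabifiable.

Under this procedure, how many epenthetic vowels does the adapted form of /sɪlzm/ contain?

After substitution the input is /ðɪwʔm/.
The unsyllabifiable consonants are /w/, /ʔ/, /m/; each receives one epenthetic vowel.

3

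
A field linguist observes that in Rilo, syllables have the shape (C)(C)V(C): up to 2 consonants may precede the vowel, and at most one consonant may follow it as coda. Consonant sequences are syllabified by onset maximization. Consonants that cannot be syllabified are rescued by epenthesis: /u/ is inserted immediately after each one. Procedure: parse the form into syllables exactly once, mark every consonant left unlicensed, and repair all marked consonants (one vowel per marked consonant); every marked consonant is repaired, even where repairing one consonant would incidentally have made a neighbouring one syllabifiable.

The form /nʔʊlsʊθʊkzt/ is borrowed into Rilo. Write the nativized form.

nʔʊlsʊθʊkzutu

Under (C)(C)V(C), the unsyllabifiable consonants are /z/, /t/ (at most one coda consonant is licensed; onsets may contain at most 2 consonants).
Inserting the epenthetic vowel yields /z/ → /zu/, /t/ → /tu/.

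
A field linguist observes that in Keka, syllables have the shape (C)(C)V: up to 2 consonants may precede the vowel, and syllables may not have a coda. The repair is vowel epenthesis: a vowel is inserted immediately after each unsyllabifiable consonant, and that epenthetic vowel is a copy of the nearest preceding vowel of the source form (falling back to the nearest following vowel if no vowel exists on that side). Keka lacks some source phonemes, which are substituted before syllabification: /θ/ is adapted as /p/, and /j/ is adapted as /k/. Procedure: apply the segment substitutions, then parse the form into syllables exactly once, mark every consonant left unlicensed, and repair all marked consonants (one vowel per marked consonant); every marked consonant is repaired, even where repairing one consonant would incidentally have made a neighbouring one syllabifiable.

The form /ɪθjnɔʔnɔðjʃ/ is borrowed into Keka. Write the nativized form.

ɪpɪknɔʔnɔðɔkɔʃɔ

Substitution: /θ/ → /p/, /j/ → /k/, giving /ɪpknɔʔnɔðkʃ/.
Syllabifying with onset maximization leaves /p/, /ð/, /k/, /ʃ/ stranded (no codas are permitted; onsets may contain at most 2 consonants).
Epenthesis after each stranded consonant: /p/ → /pɪ/, /ð/ → /ðɔ/, /k/ → /kɔ/, /ʃ/ → /ʃɔ/.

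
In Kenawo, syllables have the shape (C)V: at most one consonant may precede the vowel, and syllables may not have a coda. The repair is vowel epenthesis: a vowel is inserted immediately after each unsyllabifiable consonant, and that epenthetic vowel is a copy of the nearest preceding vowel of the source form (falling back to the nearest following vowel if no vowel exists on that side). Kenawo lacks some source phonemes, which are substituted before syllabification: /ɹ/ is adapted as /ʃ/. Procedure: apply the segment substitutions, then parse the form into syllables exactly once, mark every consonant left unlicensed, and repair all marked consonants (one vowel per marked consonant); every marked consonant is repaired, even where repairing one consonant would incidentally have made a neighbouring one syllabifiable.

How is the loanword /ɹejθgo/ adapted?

ʃejeθego

Substitution: /ɹ/ → /ʃ/, giving /ʃejθgo/.
The consonants /j/, /θ/ cannot be parsed into a legal (C)V syllable (no codas are permitted; onsets are limited to one consonant).
Epenthesis after each stranded consonant: /j/ → /je/, /θ/ → /θe/.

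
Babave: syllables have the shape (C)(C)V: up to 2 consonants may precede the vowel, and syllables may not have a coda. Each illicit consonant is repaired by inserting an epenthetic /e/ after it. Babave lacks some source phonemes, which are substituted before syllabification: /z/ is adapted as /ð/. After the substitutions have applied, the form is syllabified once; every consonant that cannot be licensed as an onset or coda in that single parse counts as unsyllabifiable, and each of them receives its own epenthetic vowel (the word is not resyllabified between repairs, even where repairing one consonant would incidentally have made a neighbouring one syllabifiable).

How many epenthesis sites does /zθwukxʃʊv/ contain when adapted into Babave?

3

After substitution the input is /ðθwukxʃʊv/.
The unsyllabifiable consonants are /ð/, /k/, /v/; each receives one epenthetic vowel.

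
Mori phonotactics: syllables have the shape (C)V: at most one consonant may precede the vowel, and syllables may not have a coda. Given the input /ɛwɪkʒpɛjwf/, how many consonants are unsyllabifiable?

5

The consonants /k/, /ʒ/, /j/, /w/, /f/ cannot be parsed into a legal (C)V syllable (no codas are permitted; onsets are limited to one consonant).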